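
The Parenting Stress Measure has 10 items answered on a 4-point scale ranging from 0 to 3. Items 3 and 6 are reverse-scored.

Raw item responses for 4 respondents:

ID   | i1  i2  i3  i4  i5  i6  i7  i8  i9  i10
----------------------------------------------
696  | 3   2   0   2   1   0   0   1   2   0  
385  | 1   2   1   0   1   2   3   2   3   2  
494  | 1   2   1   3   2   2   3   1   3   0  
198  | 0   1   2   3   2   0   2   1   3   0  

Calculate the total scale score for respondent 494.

Respondent 494 raw: 1, 2, 1, 3, 2, 2, 3, 1, 3, 0.
Reverse-coded (reverse-coded value = 3 − response):
  item 1: 1
  item 2: 2
  item 3: 3 − 1 = 2
  item 4: 3
  item 5: 2
  item 6: 3 − 2 = 1
  item 7: 3
  item 8: 1
  item 9: 3
  item 10: 0
Sum = 1 + 2 + 2 + 3 + 2 + 1 + 3 + 1 + 3 + 0 = 18

18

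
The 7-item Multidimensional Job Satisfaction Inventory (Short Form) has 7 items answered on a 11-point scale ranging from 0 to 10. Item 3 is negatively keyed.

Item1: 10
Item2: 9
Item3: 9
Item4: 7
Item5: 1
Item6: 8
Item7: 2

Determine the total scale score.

38

Reversing item 3 with 10 − raw:
Total = 10 + 9 + (10−9) + 7 + 1 + 8 + 2
      = 10 + 9 + 1 + 7 + 1 + 8 + 2 = 38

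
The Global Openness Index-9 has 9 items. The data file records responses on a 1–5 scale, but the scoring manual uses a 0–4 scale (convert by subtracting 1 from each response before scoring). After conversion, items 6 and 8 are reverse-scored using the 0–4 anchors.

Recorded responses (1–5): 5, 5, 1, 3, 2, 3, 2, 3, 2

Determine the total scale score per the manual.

Convert to 0–4: 4, 4, 0, 2, 1, 2, 1, 2, 1
Reverse-coded (reversed = (0+4) − raw = 4 − raw):
  item 6: 4 − 2 = 2
  item 8: 4 − 2 = 2
Scored: 4, 4, 0, 2, 1, 2, 1, 2, 1
Total = 17

17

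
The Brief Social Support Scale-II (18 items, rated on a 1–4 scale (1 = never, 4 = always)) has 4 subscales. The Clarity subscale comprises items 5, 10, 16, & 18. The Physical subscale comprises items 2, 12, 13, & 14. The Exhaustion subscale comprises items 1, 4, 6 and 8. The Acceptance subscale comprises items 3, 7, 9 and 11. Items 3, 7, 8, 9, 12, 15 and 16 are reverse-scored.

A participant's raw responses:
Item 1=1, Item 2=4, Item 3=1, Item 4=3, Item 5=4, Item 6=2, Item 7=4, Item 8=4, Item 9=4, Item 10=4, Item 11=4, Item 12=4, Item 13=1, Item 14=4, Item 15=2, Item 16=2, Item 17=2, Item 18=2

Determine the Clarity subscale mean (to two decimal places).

3.25

Clarity items: 5, 10, 16, 18.
Of these, item 16 is reverse-scored; reverse-coded value = 5 − response.
  item 5: 4
  item 10: 4
  item 16: 5 − 2 = 3
  item 18: 2
Sum = 4 + 4 + 3 + 2 = 13
Mean = 13 / 4 = 3.25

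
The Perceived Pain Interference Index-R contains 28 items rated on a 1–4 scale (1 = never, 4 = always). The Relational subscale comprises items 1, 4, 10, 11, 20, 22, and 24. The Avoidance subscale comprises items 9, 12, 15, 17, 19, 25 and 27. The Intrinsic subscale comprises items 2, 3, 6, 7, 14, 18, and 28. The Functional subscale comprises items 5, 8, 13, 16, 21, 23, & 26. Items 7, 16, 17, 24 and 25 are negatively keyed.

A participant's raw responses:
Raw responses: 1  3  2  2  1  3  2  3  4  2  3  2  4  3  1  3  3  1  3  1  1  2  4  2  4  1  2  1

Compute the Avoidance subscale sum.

Avoidance items: 9, 12, 15, 17, 19, 25, 27.
Of these, items 17 & 25 are negatively keyed; reverse-coded value = 5 − response.
  item 9: 4
  item 12: 2
  item 15: 1
  item 17: 5 − 3 = 2
  item 19: 3
  item 25: 5 − 4 = 1
  item 27: 2
Sum = 4 + 2 + 1 + 2 + 3 + 1 + 2 = 15

15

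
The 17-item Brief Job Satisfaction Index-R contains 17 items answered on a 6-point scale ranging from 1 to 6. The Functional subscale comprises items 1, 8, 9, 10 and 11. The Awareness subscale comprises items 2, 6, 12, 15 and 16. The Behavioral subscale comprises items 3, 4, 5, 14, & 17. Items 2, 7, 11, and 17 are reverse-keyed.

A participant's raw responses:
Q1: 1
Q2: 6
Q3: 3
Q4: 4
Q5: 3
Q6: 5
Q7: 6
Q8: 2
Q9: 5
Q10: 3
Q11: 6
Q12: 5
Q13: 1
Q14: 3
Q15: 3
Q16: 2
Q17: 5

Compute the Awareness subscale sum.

Awareness items: 2, 6, 12, 15, 16.
Of these, item 2 is reverse-keyed; on a 1–6 scale, reversed = 7 − raw.
  item 2: 7 − 6 = 1
  item 6: 5
  item 12: 5
  item 15: 3
  item 16: 2
Sum = 1 + 5 + 5 + 3 + 2 = 16

16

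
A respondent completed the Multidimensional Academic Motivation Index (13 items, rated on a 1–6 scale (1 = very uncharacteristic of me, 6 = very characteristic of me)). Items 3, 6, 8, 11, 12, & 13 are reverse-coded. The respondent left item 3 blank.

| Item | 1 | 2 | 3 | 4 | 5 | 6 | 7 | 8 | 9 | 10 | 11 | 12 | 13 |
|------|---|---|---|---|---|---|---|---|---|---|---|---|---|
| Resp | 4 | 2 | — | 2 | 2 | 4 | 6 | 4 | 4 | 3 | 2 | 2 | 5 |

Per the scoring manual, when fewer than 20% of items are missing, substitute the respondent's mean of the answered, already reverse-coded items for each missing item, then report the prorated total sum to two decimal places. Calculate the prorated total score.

Reverse-coded (reverse-coded value = 7 − response):
  item 6: 7 − 4 = 3
  item 8: 7 − 4 = 3
  item 11: 7 − 2 = 5
  item 12: 7 − 2 = 5
  item 13: 7 − 5 = 2
Completed scored items (12 of 13): 4, 2, 2, 2, 3, 6, 3, 4, 3, 5, 5, 2; sum = 41.
Person mean = 41 / 12 ≈ 3.4167
Prorated total = (41 / 12) × 13 = 44.42 (to 2 dp)

44.42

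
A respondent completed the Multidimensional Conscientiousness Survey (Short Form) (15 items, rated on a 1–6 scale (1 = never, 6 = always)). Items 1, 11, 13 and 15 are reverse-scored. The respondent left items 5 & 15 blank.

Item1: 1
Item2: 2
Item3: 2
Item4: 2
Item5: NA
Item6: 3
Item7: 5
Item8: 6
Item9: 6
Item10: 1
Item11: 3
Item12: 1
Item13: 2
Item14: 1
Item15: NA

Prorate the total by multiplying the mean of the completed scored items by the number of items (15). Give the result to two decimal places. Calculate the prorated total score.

Reverse-coded (reverse-coded value = 7 − response):
  item 1: 7 − 1 = 6
  item 11: 7 − 3 = 4
  item 13: 7 − 2 = 5
Completed scored items (13 of 15): 6, 2, 2, 2, 3, 5, 6, 6, 1, 4, 1, 5, 1; sum = 44.
Person mean = 44 / 13 ≈ 3.3846
Prorated total = (44 / 13) × 15 = 50.77 (to 2 dp)

50.77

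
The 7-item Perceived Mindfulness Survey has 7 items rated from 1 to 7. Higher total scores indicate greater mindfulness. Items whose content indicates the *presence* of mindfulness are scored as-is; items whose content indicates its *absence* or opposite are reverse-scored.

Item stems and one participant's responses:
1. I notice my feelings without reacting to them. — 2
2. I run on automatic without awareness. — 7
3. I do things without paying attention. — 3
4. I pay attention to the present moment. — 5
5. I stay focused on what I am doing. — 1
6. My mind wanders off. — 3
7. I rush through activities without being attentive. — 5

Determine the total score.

22

Items 2, 3, 6, 7 describe the absence/opposite of mindfulness → reverse-score.
reverse-coded value = 8 − response.
  item 1: 2
  item 2: 8 − 7 = 1
  item 3: 8 − 3 = 5
  item 4: 5
  item 5: 1
  item 6: 8 − 3 = 5
  item 7: 8 − 5 = 3
Total = 2 + 1 + 5 + 5 + 1 + 5 + 3 = 22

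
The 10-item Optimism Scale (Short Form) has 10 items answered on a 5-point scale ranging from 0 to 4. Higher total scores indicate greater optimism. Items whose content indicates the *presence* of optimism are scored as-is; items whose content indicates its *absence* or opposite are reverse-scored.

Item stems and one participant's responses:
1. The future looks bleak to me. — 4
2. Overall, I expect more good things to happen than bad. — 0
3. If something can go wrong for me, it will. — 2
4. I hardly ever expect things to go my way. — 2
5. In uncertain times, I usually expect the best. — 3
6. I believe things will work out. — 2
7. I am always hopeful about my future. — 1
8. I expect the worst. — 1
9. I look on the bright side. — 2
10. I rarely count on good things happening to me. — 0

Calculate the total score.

19

Items 1, 3, 4, 8, 10 describe the absence/opposite of optimism → reverse-score.
reverse-coded value = 4 − response.
  item 1: 4 − 4 = 0
  item 2: 0
  item 3: 4 − 2 = 2
  item 4: 4 − 2 = 2
  item 5: 3
  item 6: 2
  item 7: 1
  item 8: 4 − 1 = 3
  item 9: 2
  item 10: 4 − 0 = 4
Total = 0 + 0 + 2 + 2 + 3 + 2 + 1 + 3 + 2 + 4 = 19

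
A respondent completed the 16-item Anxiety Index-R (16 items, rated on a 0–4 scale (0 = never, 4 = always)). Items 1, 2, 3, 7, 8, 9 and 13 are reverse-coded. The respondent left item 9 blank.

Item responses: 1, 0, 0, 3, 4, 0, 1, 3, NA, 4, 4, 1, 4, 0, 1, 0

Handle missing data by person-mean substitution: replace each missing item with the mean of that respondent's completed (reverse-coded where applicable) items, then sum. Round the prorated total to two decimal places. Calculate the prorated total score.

Reverse-coded (reverse-coded value = 4 − response):
  item 1: 4 − 1 = 3
  item 2: 4 − 0 = 4
  item 3: 4 − 0 = 4
  item 7: 4 − 1 = 3
  item 8: 4 − 3 = 1
  item 13: 4 − 4 = 0
Completed scored items (15 of 16): 3, 4, 4, 3, 4, 0, 3, 1, 4, 4, 1, 0, 0, 1, 0; sum = 32.
Person mean = 32 / 15 ≈ 2.1333
Prorated total = (32 / 15) × 16 = 34.13 (to 2 dp)

34.13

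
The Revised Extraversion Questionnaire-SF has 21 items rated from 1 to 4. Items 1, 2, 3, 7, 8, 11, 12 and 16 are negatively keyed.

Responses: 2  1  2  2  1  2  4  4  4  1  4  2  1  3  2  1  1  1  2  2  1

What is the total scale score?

Negatively keyed items use 5 − raw:
  item 1: 5 − 2 = 3
  item 2: 5 − 1 = 4
  item 3: 5 − 2 = 3
  item 7: 5 − 4 = 1
  item 8: 5 − 4 = 1
  item 11: 5 − 4 = 1
  item 12: 5 − 2 = 3
  item 16: 5 − 1 = 4
Scored responses: 3, 4, 3, 2, 1, 2, 1, 1, 4, 1, 1, 3, 1, 3, 2, 4, 1, 1, 2, 2, 1
Total = 3 + 4 + 3 + 2 + 1 + 2 + 1 + 1 + 4 + 1 + 1 + 3 + 1 + 3 + 2 + 4 + 1 + 1 + 2 + 2 + 1 = 43

43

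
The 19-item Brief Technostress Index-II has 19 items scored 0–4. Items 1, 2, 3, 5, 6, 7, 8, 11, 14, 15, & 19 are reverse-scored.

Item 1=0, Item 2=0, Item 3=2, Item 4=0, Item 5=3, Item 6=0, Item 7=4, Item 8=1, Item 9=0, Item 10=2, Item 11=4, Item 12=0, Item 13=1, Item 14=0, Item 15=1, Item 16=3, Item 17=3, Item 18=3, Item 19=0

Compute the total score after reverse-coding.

Apply reverse scoring (reverse-coded value = 4 − response):
  item 1: 4 − 0 = 4
  item 2: 4 − 0 = 4
  item 3: 4 − 2 = 2
  item 5: 4 − 3 = 1
  item 6: 4 − 0 = 4
  item 7: 4 − 4 = 0
  item 8: 4 − 1 = 3
  item 11: 4 − 4 = 0
  item 14: 4 − 0 = 4
  item 15: 4 − 1 = 3
  item 19: 4 − 0 = 4
Scored responses: 4, 4, 2, 0, 1, 4, 0, 3, 0, 2, 0, 0, 1, 4, 3, 3, 3, 3, 4
Total = 4 + 4 + 2 + 0 + 1 + 4 + 0 + 3 + 0 + 2 + 0 + 0 + 1 + 4 + 3 + 3 + 3 + 3 + 4 = 41

41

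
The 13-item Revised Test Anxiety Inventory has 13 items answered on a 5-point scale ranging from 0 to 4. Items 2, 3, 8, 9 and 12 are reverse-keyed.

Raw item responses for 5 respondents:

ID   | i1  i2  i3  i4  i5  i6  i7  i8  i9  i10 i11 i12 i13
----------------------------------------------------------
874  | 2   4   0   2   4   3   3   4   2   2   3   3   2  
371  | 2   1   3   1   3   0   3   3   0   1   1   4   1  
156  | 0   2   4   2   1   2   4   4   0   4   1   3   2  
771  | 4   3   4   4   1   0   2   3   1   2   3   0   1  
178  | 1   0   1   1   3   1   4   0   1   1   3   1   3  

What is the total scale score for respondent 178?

34

Respondent 178 raw: 1, 0, 1, 1, 3, 1, 4, 0, 1, 1, 3, 1, 3.
Reverse-coded (on a 0–4 scale, reversed = 4 − raw):
  item 1: 1
  item 2: 4 − 0 = 4
  item 3: 4 − 1 = 3
  item 4: 1
  item 5: 3
  item 6: 1
  item 7: 4
  item 8: 4 − 0 = 4
  item 9: 4 − 1 = 3
  item 10: 1
  item 11: 3
  item 12: 4 − 1 = 3
  item 13: 3
Sum = 1 + 4 + 3 + 1 + 3 + 1 + 4 + 4 + 3 + 1 + 3 + 3 + 3 = 34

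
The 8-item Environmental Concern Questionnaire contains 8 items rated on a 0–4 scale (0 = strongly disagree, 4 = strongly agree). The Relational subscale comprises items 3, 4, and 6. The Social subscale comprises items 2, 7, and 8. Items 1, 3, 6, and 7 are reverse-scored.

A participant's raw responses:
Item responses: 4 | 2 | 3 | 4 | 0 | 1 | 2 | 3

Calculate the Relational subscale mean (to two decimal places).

Relational items: 3, 4, 6.
Of these, items 3 & 6 are reverse-scored; reverse-coded value = 4 − response.
  item 3: 4 − 3 = 1
  item 4: 4
  item 6: 4 − 1 = 3
Sum = 1 + 4 + 3 = 8
Mean = 8 / 3 = 2.67

2.67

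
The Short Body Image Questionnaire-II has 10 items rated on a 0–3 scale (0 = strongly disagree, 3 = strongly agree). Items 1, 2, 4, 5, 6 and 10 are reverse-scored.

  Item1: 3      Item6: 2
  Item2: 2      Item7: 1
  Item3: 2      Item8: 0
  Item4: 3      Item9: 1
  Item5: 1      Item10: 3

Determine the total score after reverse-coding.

8

Raw sum = 18. Reverse-scored items: 1, 2, 4, 5, 6, 10; their raw sum = 14.
Each reversal replaces raw with 3 − raw, changing the total by 3 − 2·raw per item.
Total = 18 + 6·3 − 2·14 = 18 + 18 − 28 = 8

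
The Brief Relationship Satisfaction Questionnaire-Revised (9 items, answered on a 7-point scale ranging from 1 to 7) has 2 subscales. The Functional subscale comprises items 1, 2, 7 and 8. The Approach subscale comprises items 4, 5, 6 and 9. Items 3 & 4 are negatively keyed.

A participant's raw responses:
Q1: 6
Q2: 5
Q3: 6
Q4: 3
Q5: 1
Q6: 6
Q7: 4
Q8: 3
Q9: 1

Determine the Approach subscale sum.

13

Approach items: 4, 5, 6, 9.
Of these, item 4 is negatively keyed; on a 1–7 scale, reversed = 8 − raw.
  item 4: 8 − 3 = 5
  item 5: 1
  item 6: 6
  item 9: 1
Sum = 5 + 1 + 6 + 1 = 13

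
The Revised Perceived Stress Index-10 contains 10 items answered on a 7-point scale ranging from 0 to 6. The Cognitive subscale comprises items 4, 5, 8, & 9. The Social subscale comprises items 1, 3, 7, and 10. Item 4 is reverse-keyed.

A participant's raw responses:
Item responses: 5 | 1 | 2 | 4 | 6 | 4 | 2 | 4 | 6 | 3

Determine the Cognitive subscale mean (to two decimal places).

4.50

Cognitive items: 4, 5, 8, 9.
Of these, item 4 is reverse-keyed; reverse-coded value = 6 − response.
  item 4: 6 − 4 = 2
  item 5: 6
  item 8: 4
  item 9: 6
Sum = 2 + 6 + 4 + 6 = 18
Mean = 18 / 4 = 4.50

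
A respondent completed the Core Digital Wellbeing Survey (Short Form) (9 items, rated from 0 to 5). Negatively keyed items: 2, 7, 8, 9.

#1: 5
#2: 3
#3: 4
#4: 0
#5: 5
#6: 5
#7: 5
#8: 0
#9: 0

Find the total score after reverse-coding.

31

Reversing items 2, 7, 8, & 9 with 5 − raw:
Total = 5 + (5−3) + 4 + 0 + 5 + 5 + (5−5) + (5−0) + (5−0)
      = 5 + 2 + 4 + 0 + 5 + 5 + 0 + 5 + 5 = 31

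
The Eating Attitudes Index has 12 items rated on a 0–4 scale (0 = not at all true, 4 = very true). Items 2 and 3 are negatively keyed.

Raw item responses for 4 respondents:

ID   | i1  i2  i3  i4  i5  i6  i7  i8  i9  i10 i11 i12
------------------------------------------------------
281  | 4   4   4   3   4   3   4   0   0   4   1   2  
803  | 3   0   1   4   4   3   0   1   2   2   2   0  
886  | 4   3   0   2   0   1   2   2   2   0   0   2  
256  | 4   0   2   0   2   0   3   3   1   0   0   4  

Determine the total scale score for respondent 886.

Respondent 886 raw: 4, 3, 0, 2, 0, 1, 2, 2, 2, 0, 0, 2.
Reverse-coded (on a 0–4 scale, reversed = 4 − raw):
  item 1: 4
  item 2: 4 − 3 = 1
  item 3: 4 − 0 = 4
  item 4: 2
  item 5: 0
  item 6: 1
  item 7: 2
  item 8: 2
  item 9: 2
  item 10: 0
  item 11: 0
  item 12: 2
Sum = 4 + 1 + 4 + 2 + 0 + 1 + 2 + 2 + 2 + 0 + 0 + 2 = 20

20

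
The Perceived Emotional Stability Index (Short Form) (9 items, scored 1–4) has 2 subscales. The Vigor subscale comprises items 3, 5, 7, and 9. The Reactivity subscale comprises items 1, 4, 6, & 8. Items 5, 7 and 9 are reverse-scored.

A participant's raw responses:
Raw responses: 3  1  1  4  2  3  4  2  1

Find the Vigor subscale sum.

Vigor items: 3, 5, 7, 9.
Of these, items 5, 7 and 9 are reverse-scored; reversed = (1+4) − raw = 5 − raw.
  item 3: 1
  item 5: 5 − 2 = 3
  item 7: 5 − 4 = 1
  item 9: 5 − 1 = 4
Sum = 1 + 3 + 1 + 4 = 9

9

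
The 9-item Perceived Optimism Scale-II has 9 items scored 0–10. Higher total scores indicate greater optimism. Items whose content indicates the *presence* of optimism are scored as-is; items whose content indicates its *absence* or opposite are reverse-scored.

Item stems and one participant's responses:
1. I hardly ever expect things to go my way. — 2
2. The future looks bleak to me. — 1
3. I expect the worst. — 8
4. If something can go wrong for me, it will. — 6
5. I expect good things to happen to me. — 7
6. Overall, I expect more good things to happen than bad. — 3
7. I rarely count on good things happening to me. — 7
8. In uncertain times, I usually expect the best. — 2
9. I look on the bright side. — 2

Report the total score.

Items 1, 2, 3, 4, 7 describe the absence/opposite of optimism → reverse-score.
reversed = (0+10) − raw = 10 − raw.
  item 1: 10 − 2 = 8
  item 2: 10 − 1 = 9
  item 3: 10 − 8 = 2
  item 4: 10 − 6 = 4
  item 5: 7
  item 6: 3
  item 7: 10 − 7 = 3
  item 8: 2
  item 9: 2
Total = 8 + 9 + 2 + 4 + 7 + 3 + 3 + 2 + 2 = 40

40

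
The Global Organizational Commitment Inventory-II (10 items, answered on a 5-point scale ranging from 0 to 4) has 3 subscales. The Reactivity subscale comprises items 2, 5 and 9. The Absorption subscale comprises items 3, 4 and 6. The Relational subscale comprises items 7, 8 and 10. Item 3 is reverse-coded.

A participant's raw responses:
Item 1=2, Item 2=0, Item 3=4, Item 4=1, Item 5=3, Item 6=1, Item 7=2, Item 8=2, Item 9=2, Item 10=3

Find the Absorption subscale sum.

Absorption items: 3, 4, 6.
Of these, item 3 is reverse-coded; reverse-coded value = 4 − response.
  item 3: 4 − 4 = 0
  item 4: 1
  item 6: 1
Sum = 0 + 1 + 1 = 2

2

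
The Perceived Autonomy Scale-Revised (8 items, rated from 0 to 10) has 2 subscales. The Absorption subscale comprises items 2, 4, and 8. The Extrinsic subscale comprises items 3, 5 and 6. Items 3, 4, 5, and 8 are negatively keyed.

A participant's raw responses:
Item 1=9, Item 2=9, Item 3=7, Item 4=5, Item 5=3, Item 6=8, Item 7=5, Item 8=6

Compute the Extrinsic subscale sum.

18

Extrinsic items: 3, 5, 6.
Of these, items 3 & 5 are negatively keyed; reversed = (0+10) − raw = 10 − raw.
  item 3: 10 − 7 = 3
  item 5: 10 − 3 = 7
  item 6: 8
Sum = 3 + 7 + 8 = 18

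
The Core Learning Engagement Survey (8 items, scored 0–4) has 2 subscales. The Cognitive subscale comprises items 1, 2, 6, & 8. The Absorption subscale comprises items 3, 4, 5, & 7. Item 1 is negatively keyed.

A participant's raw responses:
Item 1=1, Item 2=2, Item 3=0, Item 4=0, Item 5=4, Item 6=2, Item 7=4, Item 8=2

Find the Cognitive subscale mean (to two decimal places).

Cognitive items: 1, 2, 6, 8.
Of these, item 1 is negatively keyed; on a 0–4 scale, reversed = 4 − raw.
  item 1: 4 − 1 = 3
  item 2: 2
  item 6: 2
  item 8: 2
Sum = 3 + 2 + 2 + 2 = 9
Mean = 9 / 4 = 2.25

2.25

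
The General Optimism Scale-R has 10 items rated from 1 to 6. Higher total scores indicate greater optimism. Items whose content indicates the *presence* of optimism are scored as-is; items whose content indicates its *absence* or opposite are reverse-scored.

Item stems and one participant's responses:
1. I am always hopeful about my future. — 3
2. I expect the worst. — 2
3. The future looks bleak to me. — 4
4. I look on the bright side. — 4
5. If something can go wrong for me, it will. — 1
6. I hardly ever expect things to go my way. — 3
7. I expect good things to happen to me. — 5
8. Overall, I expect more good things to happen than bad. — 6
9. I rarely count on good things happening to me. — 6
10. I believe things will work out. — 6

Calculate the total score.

Items 2, 3, 5, 6, 9 describe the absence/opposite of optimism → reverse-score.
reverse-coded value = 7 − response.
  item 1: 3
  item 2: 7 − 2 = 5
  item 3: 7 − 4 = 3
  item 4: 4
  item 5: 7 − 1 = 6
  item 6: 7 − 3 = 4
  item 7: 5
  item 8: 6
  item 9: 7 − 6 = 1
  item 10: 6
Total = 3 + 5 + 3 + 4 + 6 + 4 + 5 + 6 + 1 + 6 = 43

43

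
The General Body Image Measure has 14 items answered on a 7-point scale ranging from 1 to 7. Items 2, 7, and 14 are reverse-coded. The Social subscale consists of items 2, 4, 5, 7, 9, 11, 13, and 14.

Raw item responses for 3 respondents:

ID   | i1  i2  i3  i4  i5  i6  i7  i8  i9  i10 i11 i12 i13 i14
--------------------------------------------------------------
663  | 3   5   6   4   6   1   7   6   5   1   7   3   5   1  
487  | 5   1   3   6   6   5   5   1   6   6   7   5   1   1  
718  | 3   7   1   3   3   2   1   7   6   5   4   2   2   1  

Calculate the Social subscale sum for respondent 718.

Respondent 718 raw: 3, 7, 1, 3, 3, 2, 1, 7, 6, 5, 4, 2, 2, 1.
Social items: 2, 4, 5, 7, 9, 11, 13, 14.
Reverse-coded (reversed = (1+7) − raw = 8 − raw):
  item 2: 8 − 7 = 1
  item 4: 3
  item 5: 3
  item 7: 8 − 1 = 7
  item 9: 6
  item 11: 4
  item 13: 2
  item 14: 8 − 1 = 7
Sum = 1 + 3 + 3 + 7 + 6 + 4 + 2 + 7 = 33

33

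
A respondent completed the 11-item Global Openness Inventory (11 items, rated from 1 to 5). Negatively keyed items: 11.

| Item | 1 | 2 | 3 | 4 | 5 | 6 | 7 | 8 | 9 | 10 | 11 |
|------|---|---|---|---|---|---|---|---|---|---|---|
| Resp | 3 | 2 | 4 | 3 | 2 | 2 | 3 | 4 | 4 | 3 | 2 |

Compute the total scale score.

34

Reverse-coded items (on a 1–5 scale, reversed = 6 − raw):
  item 11: 6 − 2 = 4
After reverse-coding: 3, 2, 4, 3, 2, 2, 3, 4, 4, 3, 4
Total = 3 + 2 + 4 + 3 + 2 + 2 + 3 + 4 + 4 + 3 + 4 = 34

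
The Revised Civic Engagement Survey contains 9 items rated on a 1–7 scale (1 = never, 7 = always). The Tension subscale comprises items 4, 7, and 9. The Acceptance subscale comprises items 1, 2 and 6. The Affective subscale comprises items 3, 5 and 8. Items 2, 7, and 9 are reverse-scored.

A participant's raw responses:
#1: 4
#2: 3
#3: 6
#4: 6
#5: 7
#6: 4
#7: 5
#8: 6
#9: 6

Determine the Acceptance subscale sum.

Acceptance items: 1, 2, 6.
Of these, item 2 is reverse-scored; reverse-coded value = 8 − response.
  item 1: 4
  item 2: 8 − 3 = 5
  item 6: 4
Sum = 4 + 5 + 4 = 13

13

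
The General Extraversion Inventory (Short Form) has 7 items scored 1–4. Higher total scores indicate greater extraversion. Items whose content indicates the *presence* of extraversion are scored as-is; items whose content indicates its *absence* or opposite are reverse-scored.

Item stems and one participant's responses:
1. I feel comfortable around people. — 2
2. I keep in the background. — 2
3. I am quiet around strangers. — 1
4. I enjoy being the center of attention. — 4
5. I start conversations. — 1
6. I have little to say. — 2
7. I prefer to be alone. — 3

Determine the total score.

19

Items 2, 3, 6, 7 describe the absence/opposite of extraversion → reverse-score.
reverse-coded value = 5 − response.
  item 1: 2
  item 2: 5 − 2 = 3
  item 3: 5 − 1 = 4
  item 4: 4
  item 5: 1
  item 6: 5 − 2 = 3
  item 7: 5 − 3 = 2
Total = 2 + 3 + 4 + 4 + 1 + 3 + 2 = 19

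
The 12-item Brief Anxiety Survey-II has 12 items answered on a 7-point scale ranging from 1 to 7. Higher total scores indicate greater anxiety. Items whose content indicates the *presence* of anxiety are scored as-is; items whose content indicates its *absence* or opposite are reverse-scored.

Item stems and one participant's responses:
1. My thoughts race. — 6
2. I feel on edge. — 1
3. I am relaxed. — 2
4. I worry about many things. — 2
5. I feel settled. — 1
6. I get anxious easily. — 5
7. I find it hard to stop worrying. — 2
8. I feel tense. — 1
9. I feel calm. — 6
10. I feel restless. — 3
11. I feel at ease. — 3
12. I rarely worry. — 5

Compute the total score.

43

Items 3, 5, 9, 11, 12 describe the absence/opposite of anxiety → reverse-score.
reverse-coded value = 8 − response.
  item 1: 6
  item 2: 1
  item 3: 8 − 2 = 6
  item 4: 2
  item 5: 8 − 1 = 7
  item 6: 5
  item 7: 2
  item 8: 1
  item 9: 8 − 6 = 2
  item 10: 3
  item 11: 8 − 3 = 5
  item 12: 8 − 5 = 3
Total = 6 + 1 + 6 + 2 + 7 + 5 + 2 + 1 + 2 + 3 + 5 + 3 = 43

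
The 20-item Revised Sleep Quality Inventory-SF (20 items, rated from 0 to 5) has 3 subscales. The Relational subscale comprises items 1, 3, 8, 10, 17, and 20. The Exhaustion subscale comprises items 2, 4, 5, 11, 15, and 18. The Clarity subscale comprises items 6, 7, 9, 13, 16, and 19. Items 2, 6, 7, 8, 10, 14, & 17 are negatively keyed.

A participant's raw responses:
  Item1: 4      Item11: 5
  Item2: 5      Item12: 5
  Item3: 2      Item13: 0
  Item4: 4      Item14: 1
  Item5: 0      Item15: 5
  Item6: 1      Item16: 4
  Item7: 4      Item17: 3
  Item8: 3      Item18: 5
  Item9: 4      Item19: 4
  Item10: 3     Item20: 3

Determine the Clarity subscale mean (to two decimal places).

2.83

Clarity items: 6, 7, 9, 13, 16, 19.
Of these, items 6 & 7 are negatively keyed; reverse-coded value = 5 − response.
  item 6: 5 − 1 = 4
  item 7: 5 − 4 = 1
  item 9: 4
  item 13: 0
  item 16: 4
  item 19: 4
Sum = 4 + 1 + 4 + 0 + 4 + 4 = 17
Mean = 17 / 6 = 2.83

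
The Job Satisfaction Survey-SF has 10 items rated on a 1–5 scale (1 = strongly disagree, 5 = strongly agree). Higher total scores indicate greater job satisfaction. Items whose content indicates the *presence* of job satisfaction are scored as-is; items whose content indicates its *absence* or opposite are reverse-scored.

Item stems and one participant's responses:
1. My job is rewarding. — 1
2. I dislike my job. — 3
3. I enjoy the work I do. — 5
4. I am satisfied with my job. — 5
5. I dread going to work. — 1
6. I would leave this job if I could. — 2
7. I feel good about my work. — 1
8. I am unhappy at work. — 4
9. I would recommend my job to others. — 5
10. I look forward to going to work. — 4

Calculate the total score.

35

Items 2, 5, 6, 8 describe the absence/opposite of job satisfaction → reverse-score.
reverse-coded value = 6 − response.
  item 1: 1
  item 2: 6 − 3 = 3
  item 3: 5
  item 4: 5
  item 5: 6 − 1 = 5
  item 6: 6 − 2 = 4
  item 7: 1
  item 8: 6 − 4 = 2
  item 9: 5
  item 10: 4
Total = 1 + 3 + 5 + 5 + 5 + 4 + 1 + 2 + 5 + 4 = 35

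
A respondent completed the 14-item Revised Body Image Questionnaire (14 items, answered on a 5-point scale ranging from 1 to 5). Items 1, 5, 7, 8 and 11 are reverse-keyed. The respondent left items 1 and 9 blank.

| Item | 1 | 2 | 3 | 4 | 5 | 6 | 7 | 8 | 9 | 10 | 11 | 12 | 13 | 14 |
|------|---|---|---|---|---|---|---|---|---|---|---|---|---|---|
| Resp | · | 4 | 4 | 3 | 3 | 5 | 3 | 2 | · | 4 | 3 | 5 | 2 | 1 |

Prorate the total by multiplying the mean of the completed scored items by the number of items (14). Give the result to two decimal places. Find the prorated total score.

47.83

Reverse-coded (reverse-coded value = 6 − response):
  item 5: 6 − 3 = 3
  item 7: 6 − 3 = 3
  item 8: 6 − 2 = 4
  item 11: 6 − 3 = 3
Completed scored items (12 of 14): 4, 4, 3, 3, 5, 3, 4, 4, 3, 5, 2, 1; sum = 41.
Person mean = 41 / 12 ≈ 3.4167
Prorated total = (41 / 12) × 14 = 47.83 (to 2 dp)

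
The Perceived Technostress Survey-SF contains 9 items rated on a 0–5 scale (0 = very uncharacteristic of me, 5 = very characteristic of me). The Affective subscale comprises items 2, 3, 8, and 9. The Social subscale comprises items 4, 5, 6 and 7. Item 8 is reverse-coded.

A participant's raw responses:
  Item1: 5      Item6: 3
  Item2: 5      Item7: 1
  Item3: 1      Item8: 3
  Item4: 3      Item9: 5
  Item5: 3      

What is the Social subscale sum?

10

Social items: 4, 5, 6, 7.
  item 4: 3
  item 5: 3
  item 6: 3
  item 7: 1
Sum = 3 + 3 + 3 + 1 = 10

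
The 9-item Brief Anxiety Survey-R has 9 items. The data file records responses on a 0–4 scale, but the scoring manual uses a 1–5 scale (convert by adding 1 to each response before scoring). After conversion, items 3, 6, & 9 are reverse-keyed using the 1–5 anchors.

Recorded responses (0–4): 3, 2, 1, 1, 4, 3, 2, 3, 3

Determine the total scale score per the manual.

29

Convert to 1–5: 4, 3, 2, 2, 5, 4, 3, 4, 4
Reverse-coded (on a 1–5 scale, reversed = 6 − raw):
  item 3: 6 − 2 = 4
  item 6: 6 − 4 = 2
  item 9: 6 − 4 = 2
Scored: 4, 3, 4, 2, 5, 2, 3, 4, 2
Total = 29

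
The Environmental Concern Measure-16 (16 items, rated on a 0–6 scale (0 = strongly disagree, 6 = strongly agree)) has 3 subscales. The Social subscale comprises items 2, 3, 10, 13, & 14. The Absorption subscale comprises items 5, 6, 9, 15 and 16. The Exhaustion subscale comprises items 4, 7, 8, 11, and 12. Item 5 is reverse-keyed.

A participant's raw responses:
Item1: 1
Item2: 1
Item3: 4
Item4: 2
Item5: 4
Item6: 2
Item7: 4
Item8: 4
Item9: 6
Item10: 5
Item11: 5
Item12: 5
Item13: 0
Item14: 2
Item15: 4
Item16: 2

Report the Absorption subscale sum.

16

Absorption items: 5, 6, 9, 15, 16.
Of these, item 5 is reverse-keyed; on a 0–6 scale, reversed = 6 − raw.
  item 5: 6 − 4 = 2
  item 6: 2
  item 9: 6
  item 15: 4
  item 16: 2
Sum = 2 + 2 + 6 + 4 + 2 = 16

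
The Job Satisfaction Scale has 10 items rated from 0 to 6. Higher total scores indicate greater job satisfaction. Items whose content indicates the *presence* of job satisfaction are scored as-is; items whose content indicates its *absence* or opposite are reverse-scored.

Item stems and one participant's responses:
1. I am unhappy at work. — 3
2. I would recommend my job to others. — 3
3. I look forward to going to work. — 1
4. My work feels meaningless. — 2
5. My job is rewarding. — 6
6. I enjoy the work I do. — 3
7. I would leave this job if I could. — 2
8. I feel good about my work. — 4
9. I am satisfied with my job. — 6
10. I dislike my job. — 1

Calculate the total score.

39

Items 1, 4, 7, 10 describe the absence/opposite of job satisfaction → reverse-score.
on a 0–6 scale, reversed = 6 − raw.
  item 1: 6 − 3 = 3
  item 2: 3
  item 3: 1
  item 4: 6 − 2 = 4
  item 5: 6
  item 6: 3
  item 7: 6 − 2 = 4
  item 8: 4
  item 9: 6
  item 10: 6 − 1 = 5
Total = 3 + 3 + 1 + 4 + 6 + 3 + 4 + 4 + 6 + 5 = 39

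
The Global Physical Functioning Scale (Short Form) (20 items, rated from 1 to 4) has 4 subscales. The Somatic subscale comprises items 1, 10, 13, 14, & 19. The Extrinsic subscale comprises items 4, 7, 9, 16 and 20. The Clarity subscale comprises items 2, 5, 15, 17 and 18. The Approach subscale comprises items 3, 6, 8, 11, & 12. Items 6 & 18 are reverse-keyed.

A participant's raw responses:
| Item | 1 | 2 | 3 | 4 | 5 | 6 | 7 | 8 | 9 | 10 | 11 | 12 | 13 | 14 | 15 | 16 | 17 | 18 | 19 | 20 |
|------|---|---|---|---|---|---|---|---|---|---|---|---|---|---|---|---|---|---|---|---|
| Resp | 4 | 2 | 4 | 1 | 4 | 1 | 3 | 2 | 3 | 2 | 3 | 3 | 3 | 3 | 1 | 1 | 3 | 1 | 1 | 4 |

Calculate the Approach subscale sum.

16

Approach items: 3, 6, 8, 11, 12.
Of these, item 6 is reverse-keyed; on a 1–4 scale, reversed = 5 − raw.
  item 3: 4
  item 6: 5 − 1 = 4
  item 8: 2
  item 11: 3
  item 12: 3
Sum = 4 + 4 + 2 + 3 + 3 = 16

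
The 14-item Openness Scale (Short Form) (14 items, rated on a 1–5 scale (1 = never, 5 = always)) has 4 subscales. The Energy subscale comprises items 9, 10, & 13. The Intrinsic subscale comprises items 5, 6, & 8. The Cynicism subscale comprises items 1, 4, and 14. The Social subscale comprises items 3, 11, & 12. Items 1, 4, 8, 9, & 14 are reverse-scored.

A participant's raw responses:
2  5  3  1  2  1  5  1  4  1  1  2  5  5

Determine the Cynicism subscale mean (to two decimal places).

3.33

Cynicism items: 1, 4, 14.
Of these, items 1, 4, and 14 are reverse-scored; reversed = (1+5) − raw = 6 − raw.
  item 1: 6 − 2 = 4
  item 4: 6 − 1 = 5
  item 14: 6 − 5 = 1
Sum = 4 + 5 + 1 = 10
Mean = 10 / 3 = 3.33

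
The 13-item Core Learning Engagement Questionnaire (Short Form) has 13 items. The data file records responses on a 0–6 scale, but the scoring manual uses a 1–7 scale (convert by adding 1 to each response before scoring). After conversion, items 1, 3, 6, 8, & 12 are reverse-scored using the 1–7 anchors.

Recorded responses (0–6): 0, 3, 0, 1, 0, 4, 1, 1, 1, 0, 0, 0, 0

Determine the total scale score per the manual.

44

Convert to 1–7: 1, 4, 1, 2, 1, 5, 2, 2, 2, 1, 1, 1, 1
Reverse-coded (on a 1–7 scale, reversed = 8 − raw):
  item 1: 8 − 1 = 7
  item 3: 8 − 1 = 7
  item 6: 8 − 5 = 3
  item 8: 8 − 2 = 6
  item 12: 8 − 1 = 7
Scored: 7, 4, 7, 2, 1, 3, 2, 6, 2, 1, 1, 7, 1
Total = 44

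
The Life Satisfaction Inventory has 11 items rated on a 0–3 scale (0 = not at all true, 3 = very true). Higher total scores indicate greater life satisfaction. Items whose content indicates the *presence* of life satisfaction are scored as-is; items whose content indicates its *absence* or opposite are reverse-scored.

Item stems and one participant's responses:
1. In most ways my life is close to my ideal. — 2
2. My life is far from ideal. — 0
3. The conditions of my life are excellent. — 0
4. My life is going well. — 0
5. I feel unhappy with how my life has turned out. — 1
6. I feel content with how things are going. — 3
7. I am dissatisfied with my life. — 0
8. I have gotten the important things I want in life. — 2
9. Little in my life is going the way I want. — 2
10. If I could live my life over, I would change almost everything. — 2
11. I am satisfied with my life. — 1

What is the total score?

Items 2, 5, 7, 9, 10 describe the absence/opposite of life satisfaction → reverse-score.
reverse-coded value = 3 − response.
  item 1: 2
  item 2: 3 − 0 = 3
  item 3: 0
  item 4: 0
  item 5: 3 − 1 = 2
  item 6: 3
  item 7: 3 − 0 = 3
  item 8: 2
  item 9: 3 − 2 = 1
  item 10: 3 − 2 = 1
  item 11: 1
Total = 2 + 3 + 0 + 0 + 2 + 3 + 3 + 2 + 1 + 1 + 1 = 18

18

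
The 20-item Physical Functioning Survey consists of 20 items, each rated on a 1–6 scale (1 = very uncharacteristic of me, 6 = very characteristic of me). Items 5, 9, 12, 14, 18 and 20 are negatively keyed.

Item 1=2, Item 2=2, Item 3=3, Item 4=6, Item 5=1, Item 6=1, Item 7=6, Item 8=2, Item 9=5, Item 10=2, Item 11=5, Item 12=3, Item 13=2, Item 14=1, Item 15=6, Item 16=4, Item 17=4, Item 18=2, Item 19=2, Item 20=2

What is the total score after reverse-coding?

Reverse-coded items (on a 1–6 scale, reversed = 7 − raw):
  item 5: 7 − 1 = 6
  item 9: 7 − 5 = 2
  item 12: 7 − 3 = 4
  item 14: 7 − 1 = 6
  item 18: 7 − 2 = 5
  item 20: 7 − 2 = 5
Scored responses: 2, 2, 3, 6, 6, 1, 6, 2, 2, 2, 5, 4, 2, 6, 6, 4, 4, 5, 2, 5
Total = 2 + 2 + 3 + 6 + 6 + 1 + 6 + 2 + 2 + 2 + 5 + 4 + 2 + 6 + 6 + 4 + 4 + 5 + 2 + 5 = 75

75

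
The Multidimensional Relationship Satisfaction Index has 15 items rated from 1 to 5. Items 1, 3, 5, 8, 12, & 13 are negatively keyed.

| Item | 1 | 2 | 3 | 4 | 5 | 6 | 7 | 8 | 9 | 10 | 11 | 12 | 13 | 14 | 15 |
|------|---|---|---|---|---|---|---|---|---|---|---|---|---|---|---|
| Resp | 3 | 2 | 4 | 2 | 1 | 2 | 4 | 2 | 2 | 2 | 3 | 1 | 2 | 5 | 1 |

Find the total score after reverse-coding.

46

Reverse-coded items (reverse-coded value = 6 − response):
  item 1: 6 − 3 = 3
  item 3: 6 − 4 = 2
  item 5: 6 − 1 = 5
  item 8: 6 − 2 = 4
  item 12: 6 − 1 = 5
  item 13: 6 − 2 = 4
After reverse-coding: 3, 2, 2, 2, 5, 2, 4, 4, 2, 2, 3, 5, 4, 5, 1
Total = 3 + 2 + 2 + 2 + 5 + 2 + 4 + 4 + 2 + 2 + 3 + 5 + 4 + 5 + 1 = 46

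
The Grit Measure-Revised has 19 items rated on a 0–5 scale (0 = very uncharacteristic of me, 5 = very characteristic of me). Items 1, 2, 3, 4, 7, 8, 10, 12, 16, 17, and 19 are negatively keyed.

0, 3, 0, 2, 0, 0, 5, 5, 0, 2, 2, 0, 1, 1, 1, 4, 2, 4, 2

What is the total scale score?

39

Reverse-coded items (reversed = (0+5) − raw = 5 − raw):
  item 1: 5 − 0 = 5
  item 2: 5 − 3 = 2
  item 3: 5 − 0 = 5
  item 4: 5 − 2 = 3
  item 7: 5 − 5 = 0
  item 8: 5 − 5 = 0
  item 10: 5 − 2 = 3
  item 12: 5 − 0 = 5
  item 16: 5 − 4 = 1
  item 17: 5 − 2 = 3
  item 19: 5 − 2 = 3
Scored responses: 5, 2, 5, 3, 0, 0, 0, 0, 0, 3, 2, 5, 1, 1, 1, 1, 3, 4, 3
Total = 5 + 2 + 5 + 3 + 0 + 0 + 0 + 0 + 0 + 3 + 2 + 5 + 1 + 1 + 1 + 1 + 3 + 4 + 3 = 39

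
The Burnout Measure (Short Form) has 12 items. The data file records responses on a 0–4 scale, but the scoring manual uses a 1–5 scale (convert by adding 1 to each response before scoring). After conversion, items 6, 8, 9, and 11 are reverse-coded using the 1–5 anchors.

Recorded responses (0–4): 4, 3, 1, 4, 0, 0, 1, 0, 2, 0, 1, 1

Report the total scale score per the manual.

39

Convert to 1–5: 5, 4, 2, 5, 1, 1, 2, 1, 3, 1, 2, 2
Reverse-coded (on a 1–5 scale, reversed = 6 − raw):
  item 6: 6 − 1 = 5
  item 8: 6 − 1 = 5
  item 9: 6 − 3 = 3
  item 11: 6 − 2 = 4
Scored: 5, 4, 2, 5, 1, 5, 2, 5, 3, 1, 4, 2
Total = 39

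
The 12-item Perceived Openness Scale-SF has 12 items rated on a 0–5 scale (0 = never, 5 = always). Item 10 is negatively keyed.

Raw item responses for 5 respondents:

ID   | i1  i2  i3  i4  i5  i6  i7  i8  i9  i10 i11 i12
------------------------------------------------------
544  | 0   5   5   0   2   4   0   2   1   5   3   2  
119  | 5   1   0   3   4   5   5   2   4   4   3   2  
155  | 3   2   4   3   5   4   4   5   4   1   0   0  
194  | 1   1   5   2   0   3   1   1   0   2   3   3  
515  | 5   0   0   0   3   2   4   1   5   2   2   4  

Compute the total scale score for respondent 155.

Respondent 155 raw: 3, 2, 4, 3, 5, 4, 4, 5, 4, 1, 0, 0.
Reverse-coded (on a 0–5 scale, reversed = 5 − raw):
  item 1: 3
  item 2: 2
  item 3: 4
  item 4: 3
  item 5: 5
  item 6: 4
  item 7: 4
  item 8: 5
  item 9: 4
  item 10: 5 − 1 = 4
  item 11: 0
  item 12: 0
Sum = 3 + 2 + 4 + 3 + 5 + 4 + 4 + 5 + 4 + 4 + 0 + 0 = 38

38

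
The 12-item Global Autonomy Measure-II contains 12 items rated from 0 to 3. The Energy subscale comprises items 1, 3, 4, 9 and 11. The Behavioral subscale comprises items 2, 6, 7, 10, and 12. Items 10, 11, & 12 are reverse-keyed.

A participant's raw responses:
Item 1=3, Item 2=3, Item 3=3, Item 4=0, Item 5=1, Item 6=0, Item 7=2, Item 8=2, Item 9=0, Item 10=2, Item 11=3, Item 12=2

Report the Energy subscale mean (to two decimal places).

1.20

Energy items: 1, 3, 4, 9, 11.
Of these, item 11 is reverse-keyed; reversed = (0+3) − raw = 3 − raw.
  item 1: 3
  item 3: 3
  item 4: 0
  item 9: 0
  item 11: 3 − 3 = 0
Sum = 3 + 3 + 0 + 0 + 0 = 6
Mean = 6 / 5 = 1.20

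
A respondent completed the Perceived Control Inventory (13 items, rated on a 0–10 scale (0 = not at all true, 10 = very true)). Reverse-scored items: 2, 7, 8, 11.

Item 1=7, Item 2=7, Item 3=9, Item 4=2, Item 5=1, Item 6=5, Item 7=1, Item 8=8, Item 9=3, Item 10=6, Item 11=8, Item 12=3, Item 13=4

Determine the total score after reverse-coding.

56

Raw sum = 64. Reverse-scored items: 2, 7, 8, 11; their raw sum = 24.
Each reversal replaces raw with 10 − raw, changing the total by 10 − 2·raw per item.
Total = 64 + 4·10 − 2·24 = 64 + 40 − 48 = 56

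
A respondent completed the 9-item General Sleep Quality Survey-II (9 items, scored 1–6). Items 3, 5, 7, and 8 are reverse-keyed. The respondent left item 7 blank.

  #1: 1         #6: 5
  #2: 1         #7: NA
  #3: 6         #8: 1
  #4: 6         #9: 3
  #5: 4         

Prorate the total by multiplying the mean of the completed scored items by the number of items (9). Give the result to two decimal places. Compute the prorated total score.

29.25

Reverse-coded (reversed = (1+6) − raw = 7 − raw):
  item 3: 7 − 6 = 1
  item 5: 7 − 4 = 3
  item 8: 7 − 1 = 6
Completed scored items (8 of 9): 1, 1, 1, 6, 3, 5, 6, 3; sum = 26.
Person mean = 26 / 8 ≈ 3.2500
Prorated total = (26 / 8) × 9 = 29.25 (to 2 dp)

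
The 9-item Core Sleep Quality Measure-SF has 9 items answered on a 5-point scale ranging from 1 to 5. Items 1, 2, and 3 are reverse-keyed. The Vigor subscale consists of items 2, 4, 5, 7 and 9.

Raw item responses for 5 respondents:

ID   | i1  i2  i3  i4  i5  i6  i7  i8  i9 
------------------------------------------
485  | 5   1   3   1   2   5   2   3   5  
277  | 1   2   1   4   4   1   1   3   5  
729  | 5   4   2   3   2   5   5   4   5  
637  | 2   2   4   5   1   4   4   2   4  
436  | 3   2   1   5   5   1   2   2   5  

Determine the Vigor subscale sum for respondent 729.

17

Respondent 729 raw: 5, 4, 2, 3, 2, 5, 5, 4, 5.
Vigor items: 2, 4, 5, 7, 9.
Reverse-coded (reversed = (1+5) − raw = 6 − raw):
  item 2: 6 − 4 = 2
  item 4: 3
  item 5: 2
  item 7: 5
  item 9: 5
Sum = 2 + 3 + 2 + 5 + 5 = 17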